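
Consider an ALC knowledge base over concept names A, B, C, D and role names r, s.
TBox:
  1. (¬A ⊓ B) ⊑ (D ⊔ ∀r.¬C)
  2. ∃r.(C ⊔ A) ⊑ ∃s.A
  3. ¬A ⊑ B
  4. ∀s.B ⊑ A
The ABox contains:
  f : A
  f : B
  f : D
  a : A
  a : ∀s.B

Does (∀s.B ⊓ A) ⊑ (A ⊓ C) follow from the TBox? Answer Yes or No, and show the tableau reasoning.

No

1. (∀s.B ⊓ A) ⊑ (A ⊓ C)  ⇔  ((∀s.B ⊓ A) ⊓ (¬A ⊔ ¬C)) unsat w.r.t. T
   open: L(x₀) ⊇ {A, ¬C, ∀r.(¬C ⊓ ¬A), ∀s.B}
2. Hence (∀s.B ⊓ A) ⊑ (A ⊓ C): not entailed.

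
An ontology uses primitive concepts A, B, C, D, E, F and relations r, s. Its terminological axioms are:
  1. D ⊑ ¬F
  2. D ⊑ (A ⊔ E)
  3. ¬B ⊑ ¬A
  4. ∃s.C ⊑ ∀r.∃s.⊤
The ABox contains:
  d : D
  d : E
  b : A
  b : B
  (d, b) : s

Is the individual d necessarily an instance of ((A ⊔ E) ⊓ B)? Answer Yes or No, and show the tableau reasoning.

No

1. d : ((A ⊔ E) ⊓ B)?  L(d) = {D, E} ∪ {((¬A ⊓ ¬E) ⊔ ¬B)}
   apply at d: D⊑¬F; D⊑(A ⊔ E)
   open: L(d) ⊇ {D, E, ¬A, ¬B, ¬F, …} — d ∉ ((A ⊔ E) ⊓ B) possible
2. Hence d : ((A ⊔ E) ⊓ B): not entailed.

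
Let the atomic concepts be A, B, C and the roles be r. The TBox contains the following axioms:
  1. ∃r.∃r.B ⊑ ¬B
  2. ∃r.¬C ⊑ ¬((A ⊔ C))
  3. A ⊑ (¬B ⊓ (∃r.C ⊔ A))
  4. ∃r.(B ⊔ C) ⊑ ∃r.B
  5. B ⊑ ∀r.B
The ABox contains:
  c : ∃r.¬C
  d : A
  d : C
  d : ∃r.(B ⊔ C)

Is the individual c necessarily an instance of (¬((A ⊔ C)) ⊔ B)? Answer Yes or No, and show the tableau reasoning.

1. c : (¬((A ⊔ C)) ⊔ B)?  L(c) = {∃r.¬C} ∪ {((A ⊔ C) ⊓ ¬B)}
   clash {C, ¬C} at c — c ∈ (¬((A ⊔ C)) ⊔ B)
2. Hence c : (¬((A ⊔ C)) ⊔ B): entailed.

Yes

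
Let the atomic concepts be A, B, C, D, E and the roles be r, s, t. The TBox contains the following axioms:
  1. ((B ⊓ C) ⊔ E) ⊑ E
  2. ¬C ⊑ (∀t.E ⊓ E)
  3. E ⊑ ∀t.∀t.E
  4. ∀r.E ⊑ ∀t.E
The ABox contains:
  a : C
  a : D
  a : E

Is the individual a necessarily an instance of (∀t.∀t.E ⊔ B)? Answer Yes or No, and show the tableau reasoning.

Yes

1. a : (∀t.∀t.E ⊔ B)?  L(a) = {C, D, E} ∪ {(∃t.∃t.¬E ⊓ ¬B)}
   clash {E, ¬E} at an ∃-successor — a ∈ (∀t.∀t.E ⊔ B)
2. Hence a : (∀t.∀t.E ⊔ B): entailed.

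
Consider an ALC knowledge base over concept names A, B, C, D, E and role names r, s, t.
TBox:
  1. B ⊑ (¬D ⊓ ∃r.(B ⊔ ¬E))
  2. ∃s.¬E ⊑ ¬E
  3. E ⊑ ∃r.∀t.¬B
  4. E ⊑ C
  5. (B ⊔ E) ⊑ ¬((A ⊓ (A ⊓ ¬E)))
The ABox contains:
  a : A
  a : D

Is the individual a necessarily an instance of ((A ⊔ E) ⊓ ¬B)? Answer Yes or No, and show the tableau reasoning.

Yes

1. a : ((A ⊔ E) ⊓ ¬B)?  L(a) = {A, D} ∪ {((¬A ⊓ ¬E) ⊔ B)}
   clash {E, ¬E} at a — a ∈ ((A ⊔ E) ⊓ ¬B)
2. Hence a : ((A ⊔ E) ⊓ ¬B): entailed.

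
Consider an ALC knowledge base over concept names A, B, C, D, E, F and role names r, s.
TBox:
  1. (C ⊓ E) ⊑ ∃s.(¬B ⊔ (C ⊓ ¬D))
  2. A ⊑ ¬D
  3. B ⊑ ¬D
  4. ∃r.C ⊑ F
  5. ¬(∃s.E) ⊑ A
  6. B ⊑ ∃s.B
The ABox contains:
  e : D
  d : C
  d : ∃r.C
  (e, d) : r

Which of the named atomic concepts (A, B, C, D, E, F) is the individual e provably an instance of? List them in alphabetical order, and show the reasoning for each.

1. e : A?  L(e) = {D} ∪ {¬A}
   open: L(e) ⊇ {D, F, ¬A, ¬B, ¬C, …} (+ ∃-successors) — e ∉ A possible
2. e : B?  L(e) = {D} ∪ {¬B}
   open: L(e) ⊇ {D, F, ¬A, ¬B, ¬C, …} (+ ∃-successors) — e ∉ B possible
3. e : C?  L(e) = {D} ∪ {¬C}
   open: L(e) ⊇ {D, F, ¬A, ¬B, ¬C, …} (+ ∃-successors) — e ∉ C possible
4. e : D?  L(e) = {D} ∪ {¬D}
   clash {D, ¬D} at e — e ∈ D
5. e : E?  L(e) = {D} ∪ {¬E}
   open: L(e) ⊇ {D, F, ¬A, ¬B, ¬E, …} (+ ∃-successors) — e ∉ E possible
6. e : F?  L(e) = {D} ∪ {¬F}
   clash {D, ¬D} at e — e ∈ F
7. Entailed for e: {D, F}

{D, F}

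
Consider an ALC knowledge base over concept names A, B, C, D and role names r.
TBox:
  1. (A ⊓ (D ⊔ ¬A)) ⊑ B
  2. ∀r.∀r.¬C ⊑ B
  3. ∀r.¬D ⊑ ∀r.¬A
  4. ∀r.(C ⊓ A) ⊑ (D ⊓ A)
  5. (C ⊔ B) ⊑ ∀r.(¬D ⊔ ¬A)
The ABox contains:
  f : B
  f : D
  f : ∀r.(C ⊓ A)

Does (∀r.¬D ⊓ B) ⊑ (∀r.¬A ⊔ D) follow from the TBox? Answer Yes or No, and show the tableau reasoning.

Yes

1. (∀r.¬D ⊓ B) ⊑ (∀r.¬A ⊔ D)  ⇔  ((∀r.¬D ⊓ B) ⊓ (∃r.A ⊓ ¬D)) unsat w.r.t. T
   all branches close; clash {D, ¬D} at x₀
2. Hence (∀r.¬D ⊓ B) ⊑ (∀r.¬A ⊔ D): entailed.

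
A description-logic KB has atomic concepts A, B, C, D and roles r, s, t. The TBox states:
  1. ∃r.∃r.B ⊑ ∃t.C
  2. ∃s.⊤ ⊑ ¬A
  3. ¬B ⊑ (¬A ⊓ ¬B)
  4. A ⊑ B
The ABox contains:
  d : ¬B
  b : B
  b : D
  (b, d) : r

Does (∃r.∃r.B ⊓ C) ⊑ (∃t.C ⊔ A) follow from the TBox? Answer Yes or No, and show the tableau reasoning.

Yes

1. (∃r.∃r.B ⊓ C) ⊑ (∃t.C ⊔ A)  ⇔  ((∃r.∃r.B ⊓ C) ⊓ (∀t.¬C ⊓ ¬A)) unsat w.r.t. T
   all branches close; clash {C, ¬C} at an ∃-successor
2. Hence (∃r.∃r.B ⊓ C) ⊑ (∃t.C ⊔ A): entailed.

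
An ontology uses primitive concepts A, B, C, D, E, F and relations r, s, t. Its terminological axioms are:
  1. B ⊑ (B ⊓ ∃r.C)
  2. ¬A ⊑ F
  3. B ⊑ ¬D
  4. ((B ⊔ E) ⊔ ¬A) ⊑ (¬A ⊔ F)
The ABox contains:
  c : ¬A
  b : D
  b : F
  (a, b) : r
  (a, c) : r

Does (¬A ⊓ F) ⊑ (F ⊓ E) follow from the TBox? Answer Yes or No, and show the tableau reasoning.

1. (¬A ⊓ F) ⊑ (F ⊓ E)  ⇔  ((¬A ⊓ F) ⊓ (¬F ⊔ ¬E)) unsat w.r.t. T
   open: L(x₀) ⊇ {F, ¬A, ¬B, ¬E}
2. Hence (¬A ⊓ F) ⊑ (F ⊓ E): not entailed.

No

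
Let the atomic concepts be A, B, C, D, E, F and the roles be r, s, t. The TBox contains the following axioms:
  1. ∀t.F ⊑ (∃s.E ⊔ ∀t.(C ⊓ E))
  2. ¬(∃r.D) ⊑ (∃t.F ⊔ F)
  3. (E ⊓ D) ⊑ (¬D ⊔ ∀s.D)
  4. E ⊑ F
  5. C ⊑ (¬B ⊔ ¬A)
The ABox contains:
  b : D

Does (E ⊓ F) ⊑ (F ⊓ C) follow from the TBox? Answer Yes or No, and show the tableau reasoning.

No

1. (E ⊓ F) ⊑ (F ⊓ C)  ⇔  ((E ⊓ F) ⊓ (¬F ⊔ ¬C)) unsat w.r.t. T
   open: L(x₀) ⊇ {E, F, ¬C, ¬D, ∃r.D, …} (+ ∃-successors)
2. Hence (E ⊓ F) ⊑ (F ⊓ C): not entailed.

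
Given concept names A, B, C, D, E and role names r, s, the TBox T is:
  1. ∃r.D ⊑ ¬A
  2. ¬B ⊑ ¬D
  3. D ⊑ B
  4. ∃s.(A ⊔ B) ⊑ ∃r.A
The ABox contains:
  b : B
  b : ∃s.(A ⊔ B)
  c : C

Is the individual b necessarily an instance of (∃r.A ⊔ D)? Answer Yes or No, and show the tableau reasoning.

Yes

1. b : (∃r.A ⊔ D)?  L(b) = {B, ∃s.(A ⊔ B)} ∪ {(∀r.¬A ⊓ ¬D)}
   clash {A, ¬A} at an ∃-successor — b ∈ (∃r.A ⊔ D)
2. Hence b : (∃r.A ⊔ D): entailed.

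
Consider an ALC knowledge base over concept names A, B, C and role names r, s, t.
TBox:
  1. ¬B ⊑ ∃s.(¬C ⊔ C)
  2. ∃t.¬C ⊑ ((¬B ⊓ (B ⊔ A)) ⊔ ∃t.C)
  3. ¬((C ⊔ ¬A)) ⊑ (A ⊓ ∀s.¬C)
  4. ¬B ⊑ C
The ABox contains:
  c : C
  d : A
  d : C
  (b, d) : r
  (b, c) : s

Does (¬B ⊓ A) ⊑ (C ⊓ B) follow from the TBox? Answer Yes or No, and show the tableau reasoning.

No

1. (¬B ⊓ A) ⊑ (C ⊓ B)  ⇔  ((¬B ⊓ A) ⊓ (¬C ⊔ ¬B)) unsat w.r.t. T
   apply at x₀: ¬B⊑∃s.(¬C ⊔ C); ¬B⊑C
   open: L(x₀) ⊇ {A, C, ¬B, ∀t.C, ∃s.(¬C ⊔ C)} (+ ∃-successors)
2. Hence (¬B ⊓ A) ⊑ (C ⊓ B): not entailed.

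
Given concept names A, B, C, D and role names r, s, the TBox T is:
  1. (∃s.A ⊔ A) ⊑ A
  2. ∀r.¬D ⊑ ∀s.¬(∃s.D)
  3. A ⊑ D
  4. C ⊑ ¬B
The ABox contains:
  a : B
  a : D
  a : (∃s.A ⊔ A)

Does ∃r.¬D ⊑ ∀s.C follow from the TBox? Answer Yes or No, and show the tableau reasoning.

1. ∃r.¬D ⊑ ∀s.C  ⇔  (∃r.¬D ⊓ ∃s.¬C) unsat w.r.t. T
   open: L(x₀) ⊇ {¬A, ¬C, ∀s.¬A, ∃r.D, ∃r.¬D, …} (+ ∃-successors)
2. Hence ∃r.¬D ⊑ ∀s.C: not entailed.

No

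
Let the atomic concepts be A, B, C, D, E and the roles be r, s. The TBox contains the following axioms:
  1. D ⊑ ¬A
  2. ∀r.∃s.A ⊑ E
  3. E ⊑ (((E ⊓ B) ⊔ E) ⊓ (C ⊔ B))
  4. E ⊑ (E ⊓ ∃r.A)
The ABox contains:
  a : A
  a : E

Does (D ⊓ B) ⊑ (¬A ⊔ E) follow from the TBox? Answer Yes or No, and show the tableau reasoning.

1. (D ⊓ B) ⊑ (¬A ⊔ E)  ⇔  ((D ⊓ B) ⊓ (A ⊓ ¬E)) unsat w.r.t. T
   all branches close; clash {A, ¬A} at x₀
2. Hence (D ⊓ B) ⊑ (¬A ⊔ E): entailed.

Yes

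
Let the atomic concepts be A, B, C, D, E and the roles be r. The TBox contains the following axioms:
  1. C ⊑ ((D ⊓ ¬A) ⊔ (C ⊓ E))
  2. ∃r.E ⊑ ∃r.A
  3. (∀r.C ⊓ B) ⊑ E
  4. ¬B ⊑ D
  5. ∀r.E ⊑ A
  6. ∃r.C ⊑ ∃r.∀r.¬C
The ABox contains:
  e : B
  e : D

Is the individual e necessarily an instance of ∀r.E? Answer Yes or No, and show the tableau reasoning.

No

1. e : ∀r.E?  L(e) = {B, D} ∪ {∃r.¬E}
   open: L(e) ⊇ {B, D, ¬C, ∀r.¬C, ∀r.¬E, …} (+ ∃-successors) — e ∉ ∀r.E possible
2. Hence e : ∀r.E: not entailed.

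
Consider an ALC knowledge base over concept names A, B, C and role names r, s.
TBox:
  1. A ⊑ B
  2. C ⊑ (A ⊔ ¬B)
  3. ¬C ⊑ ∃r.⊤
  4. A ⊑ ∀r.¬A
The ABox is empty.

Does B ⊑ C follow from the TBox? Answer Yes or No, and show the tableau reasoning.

No

1. B ⊑ C  ⇔  (B ⊓ ¬C) unsat w.r.t. T
   apply at x₀: ¬C⊑∃r.⊤
   open: L(x₀) ⊇ {B, ¬A, ¬C, ∃r.⊤} (+ ∃-successors)
2. Hence B ⊑ C: not entailed.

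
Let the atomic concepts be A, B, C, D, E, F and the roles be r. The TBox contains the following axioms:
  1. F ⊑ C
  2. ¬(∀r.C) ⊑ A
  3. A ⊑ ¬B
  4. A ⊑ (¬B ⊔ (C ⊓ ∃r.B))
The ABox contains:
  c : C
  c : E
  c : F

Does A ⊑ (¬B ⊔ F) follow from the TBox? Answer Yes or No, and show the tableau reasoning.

Yes

1. A ⊑ (¬B ⊔ F)  ⇔  (A ⊓ (B ⊓ ¬F)) unsat w.r.t. T
   all branches close; clash {B, ¬B} at x₀
2. Hence A ⊑ (¬B ⊔ F): entailed.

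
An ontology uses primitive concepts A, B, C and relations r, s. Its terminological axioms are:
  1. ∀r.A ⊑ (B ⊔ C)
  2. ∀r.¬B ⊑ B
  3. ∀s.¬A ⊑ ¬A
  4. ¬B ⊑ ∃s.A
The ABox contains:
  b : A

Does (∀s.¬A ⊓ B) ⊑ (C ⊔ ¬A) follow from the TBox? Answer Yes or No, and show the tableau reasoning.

Yes

1. (∀s.¬A ⊓ B) ⊑ (C ⊔ ¬A)  ⇔  ((∀s.¬A ⊓ B) ⊓ (¬C ⊓ A)) unsat w.r.t. T
   all branches close; clash {A, ¬A} at x₀
2. Hence (∀s.¬A ⊓ B) ⊑ (C ⊔ ¬A): entailed.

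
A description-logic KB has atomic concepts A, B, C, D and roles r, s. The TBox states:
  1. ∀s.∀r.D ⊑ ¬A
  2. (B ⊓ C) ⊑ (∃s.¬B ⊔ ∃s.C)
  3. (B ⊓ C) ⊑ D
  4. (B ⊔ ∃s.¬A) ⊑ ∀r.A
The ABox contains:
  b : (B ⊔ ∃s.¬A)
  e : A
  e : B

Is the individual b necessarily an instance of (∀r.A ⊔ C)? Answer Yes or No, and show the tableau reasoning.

Yes

1. b : (∀r.A ⊔ C)?  L(b) = {(B ⊔ ∃s.¬A)} ∪ {(∃r.¬A ⊓ ¬C)}
   clash {A, ¬A} at an ∃-successor — b ∈ (∀r.A ⊔ C)
2. Hence b : (∀r.A ⊔ C): entailed.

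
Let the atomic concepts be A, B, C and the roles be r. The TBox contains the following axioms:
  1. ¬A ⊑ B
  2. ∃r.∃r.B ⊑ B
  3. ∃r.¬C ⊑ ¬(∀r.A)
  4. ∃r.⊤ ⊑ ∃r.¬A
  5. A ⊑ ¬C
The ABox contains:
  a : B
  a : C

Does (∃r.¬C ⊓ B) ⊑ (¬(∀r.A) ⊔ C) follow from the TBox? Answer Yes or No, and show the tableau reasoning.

Yes

1. (∃r.¬C ⊓ B) ⊑ (¬(∀r.A) ⊔ C)  ⇔  ((∃r.¬C ⊓ B) ⊓ (∀r.A ⊓ ¬C)) unsat w.r.t. T
   all branches close; clash {A, ¬A} at an ∃-successor
2. Hence (∃r.¬C ⊓ B) ⊑ (¬(∀r.A) ⊔ C): entailed.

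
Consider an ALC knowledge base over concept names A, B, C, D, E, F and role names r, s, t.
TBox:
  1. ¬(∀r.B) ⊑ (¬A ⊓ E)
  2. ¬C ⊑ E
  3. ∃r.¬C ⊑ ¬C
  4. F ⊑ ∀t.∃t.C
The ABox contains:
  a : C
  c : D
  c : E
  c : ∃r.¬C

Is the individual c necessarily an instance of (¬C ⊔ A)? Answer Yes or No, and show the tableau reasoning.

Yes

1. c : (¬C ⊔ A)?  L(c) = {D, E, ∃r.¬C} ∪ {(C ⊓ ¬A)}
   clash {C, ¬C} at c — c ∈ (¬C ⊔ A)
2. Hence c : (¬C ⊔ A): entailed.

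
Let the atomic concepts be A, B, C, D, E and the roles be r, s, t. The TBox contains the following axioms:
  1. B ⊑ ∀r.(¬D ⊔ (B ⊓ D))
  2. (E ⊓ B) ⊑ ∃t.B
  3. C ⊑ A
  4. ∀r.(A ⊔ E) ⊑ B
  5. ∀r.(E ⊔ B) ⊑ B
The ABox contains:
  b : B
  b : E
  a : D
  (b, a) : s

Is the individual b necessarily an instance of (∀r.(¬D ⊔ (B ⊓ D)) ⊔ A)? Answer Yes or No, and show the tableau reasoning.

Yes

1. b : (∀r.(¬D ⊔ (B ⊓ D)) ⊔ A)?  L(b) = {B, E} ∪ {(∃r.(D ⊓ (¬B ⊔ ¬D)) ⊓ ¬A)}
   clash {A, ¬A} at b — b ∈ (∀r.(¬D ⊔ (B ⊓ D)) ⊔ A)
2. Hence b : (∀r.(¬D ⊔ (B ⊓ D)) ⊔ A): entailed.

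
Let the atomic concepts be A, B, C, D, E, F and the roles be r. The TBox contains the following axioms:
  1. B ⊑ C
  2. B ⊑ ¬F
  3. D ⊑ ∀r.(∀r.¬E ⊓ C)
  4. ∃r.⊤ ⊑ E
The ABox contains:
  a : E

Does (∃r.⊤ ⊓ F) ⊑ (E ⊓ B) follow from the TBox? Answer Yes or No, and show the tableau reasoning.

No

1. (∃r.⊤ ⊓ F) ⊑ (E ⊓ B)  ⇔  ((∃r.⊤ ⊓ F) ⊓ (¬E ⊔ ¬B)) unsat w.r.t. T
   apply at x₀: ∃r.⊤⊑E
   open: L(x₀) ⊇ {E, F, ¬B, ¬D, ∃r.⊤} (+ ∃-successors)
2. Hence (∃r.⊤ ⊓ F) ⊑ (E ⊓ B): not entailed.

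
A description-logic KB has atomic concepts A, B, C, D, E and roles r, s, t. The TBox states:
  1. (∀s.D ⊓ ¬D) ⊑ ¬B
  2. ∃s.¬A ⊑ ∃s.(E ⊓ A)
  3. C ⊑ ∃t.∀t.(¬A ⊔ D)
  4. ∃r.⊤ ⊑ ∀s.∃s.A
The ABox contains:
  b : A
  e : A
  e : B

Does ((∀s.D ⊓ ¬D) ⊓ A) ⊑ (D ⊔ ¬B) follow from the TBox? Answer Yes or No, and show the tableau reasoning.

Yes

1. ((∀s.D ⊓ ¬D) ⊓ A) ⊑ (D ⊔ ¬B)  ⇔  (((∀s.D ⊓ ¬D) ⊓ A) ⊓ (¬D ⊓ B)) unsat w.r.t. T
   all branches close; clash {B, ¬B} at x₀
2. Hence ((∀s.D ⊓ ¬D) ⊓ A) ⊑ (D ⊔ ¬B): entailed.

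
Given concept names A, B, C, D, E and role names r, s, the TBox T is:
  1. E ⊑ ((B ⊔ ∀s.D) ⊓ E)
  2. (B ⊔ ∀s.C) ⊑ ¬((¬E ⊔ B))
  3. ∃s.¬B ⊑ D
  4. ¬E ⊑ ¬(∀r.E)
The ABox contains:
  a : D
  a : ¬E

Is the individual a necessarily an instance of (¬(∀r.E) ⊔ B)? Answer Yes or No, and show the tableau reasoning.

1. a : (¬(∀r.E) ⊔ B)?  L(a) = {D, ¬E} ∪ {(∀r.E ⊓ ¬B)}
   clash {E, ¬E} at a — a ∈ (¬(∀r.E) ⊔ B)
2. Hence a : (¬(∀r.E) ⊔ B): entailed.

Yes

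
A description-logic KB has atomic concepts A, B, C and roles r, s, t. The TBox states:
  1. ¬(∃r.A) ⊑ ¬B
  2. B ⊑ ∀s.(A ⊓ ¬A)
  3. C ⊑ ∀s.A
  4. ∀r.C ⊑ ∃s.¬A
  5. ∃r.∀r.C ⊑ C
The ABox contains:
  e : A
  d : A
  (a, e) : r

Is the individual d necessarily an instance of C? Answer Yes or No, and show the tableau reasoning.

No

1. d : C?  L(d) = {A} ∪ {¬C}
   open: L(d) ⊇ {A, ¬B, ¬C, ∀r.∃r.¬C, ∃r.A, …} (+ ∃-successors) — d ∉ C possible
2. Hence d : C: not entailed.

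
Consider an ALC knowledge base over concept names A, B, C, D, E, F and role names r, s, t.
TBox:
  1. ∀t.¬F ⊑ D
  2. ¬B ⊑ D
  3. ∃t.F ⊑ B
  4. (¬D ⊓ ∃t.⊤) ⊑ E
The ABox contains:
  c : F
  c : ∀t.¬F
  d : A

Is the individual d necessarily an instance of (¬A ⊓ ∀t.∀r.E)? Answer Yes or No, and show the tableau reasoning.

1. d : (¬A ⊓ ∀t.∀r.E)?  L(d) = {A} ∪ {(A ⊔ ∃t.∃r.¬E)}
   open: L(d) ⊇ {A, B, D, ∃t.F} (+ ∃-successors) — d ∉ (¬A ⊓ ∀t.∀r.E) possible
2. Hence d : (¬A ⊓ ∀t.∀r.E): not entailed.

No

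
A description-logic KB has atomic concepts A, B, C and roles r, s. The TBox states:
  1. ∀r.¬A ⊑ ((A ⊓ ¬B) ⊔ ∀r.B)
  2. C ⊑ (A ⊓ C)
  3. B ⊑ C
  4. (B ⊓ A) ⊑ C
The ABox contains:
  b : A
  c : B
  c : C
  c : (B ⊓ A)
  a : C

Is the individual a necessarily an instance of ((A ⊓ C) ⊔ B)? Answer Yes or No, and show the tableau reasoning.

1. a : ((A ⊓ C) ⊔ B)?  L(a) = {C} ∪ {((¬A ⊔ ¬C) ⊓ ¬B)}
   clash {C, ¬C} at a — a ∈ ((A ⊓ C) ⊔ B)
2. Hence a : ((A ⊓ C) ⊔ B): entailed.

Yes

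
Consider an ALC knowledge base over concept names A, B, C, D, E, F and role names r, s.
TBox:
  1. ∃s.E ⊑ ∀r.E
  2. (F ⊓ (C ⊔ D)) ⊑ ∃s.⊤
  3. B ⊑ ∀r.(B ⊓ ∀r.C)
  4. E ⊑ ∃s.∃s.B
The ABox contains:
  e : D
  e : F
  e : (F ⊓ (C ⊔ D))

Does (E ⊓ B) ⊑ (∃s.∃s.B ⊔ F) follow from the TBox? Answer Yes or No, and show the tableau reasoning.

1. (E ⊓ B) ⊑ (∃s.∃s.B ⊔ F)  ⇔  ((E ⊓ B) ⊓ (∀s.∀s.¬B ⊓ ¬F)) unsat w.r.t. T
   all branches close; clash {B, ¬B} at an ∃-successor
2. Hence (E ⊓ B) ⊑ (∃s.∃s.B ⊔ F): entailed.

Yes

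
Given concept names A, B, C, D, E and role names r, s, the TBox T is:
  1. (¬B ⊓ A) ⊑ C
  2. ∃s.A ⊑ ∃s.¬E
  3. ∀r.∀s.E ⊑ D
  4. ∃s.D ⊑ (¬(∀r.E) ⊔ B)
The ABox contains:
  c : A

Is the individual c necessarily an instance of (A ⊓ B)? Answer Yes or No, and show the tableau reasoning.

1. c : (A ⊓ B)?  L(c) = {A} ∪ {(¬A ⊔ ¬B)}
   open: L(c) ⊇ {A, C, ¬B, ∀s.¬A, ∀s.¬D, …} (+ ∃-successors) — c ∉ (A ⊓ B) possible
2. Hence c : (A ⊓ B): not entailed.

No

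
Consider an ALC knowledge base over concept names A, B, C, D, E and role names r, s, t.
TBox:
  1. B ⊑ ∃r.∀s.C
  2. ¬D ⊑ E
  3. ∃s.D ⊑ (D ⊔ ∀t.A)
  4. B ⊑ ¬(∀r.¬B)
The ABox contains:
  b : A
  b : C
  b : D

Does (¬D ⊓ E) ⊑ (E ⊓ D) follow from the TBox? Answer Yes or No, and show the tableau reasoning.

1. (¬D ⊓ E) ⊑ (E ⊓ D)  ⇔  ((¬D ⊓ E) ⊓ (¬E ⊔ ¬D)) unsat w.r.t. T
   open: L(x₀) ⊇ {E, ¬B, ¬D, ∀s.¬D}
2. Hence (¬D ⊓ E) ⊑ (E ⊓ D): not entailed.

No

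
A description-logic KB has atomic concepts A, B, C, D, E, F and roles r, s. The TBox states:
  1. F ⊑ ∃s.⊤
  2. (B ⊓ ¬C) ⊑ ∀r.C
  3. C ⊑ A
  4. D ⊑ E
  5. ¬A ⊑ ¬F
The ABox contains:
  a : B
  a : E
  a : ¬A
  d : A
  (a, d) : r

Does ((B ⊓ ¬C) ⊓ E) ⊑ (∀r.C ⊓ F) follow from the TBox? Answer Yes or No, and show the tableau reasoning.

1. ((B ⊓ ¬C) ⊓ E) ⊑ (∀r.C ⊓ F)  ⇔  (((B ⊓ ¬C) ⊓ E) ⊓ (∃r.¬C ⊔ ¬F)) unsat w.r.t. T
   apply at x₀: (B ⊓ ¬C)⊑∀r.C
   open: L(x₀) ⊇ {A, B, E, ¬C, ¬F, …}
2. Hence ((B ⊓ ¬C) ⊓ E) ⊑ (∀r.C ⊓ F): not entailed.

No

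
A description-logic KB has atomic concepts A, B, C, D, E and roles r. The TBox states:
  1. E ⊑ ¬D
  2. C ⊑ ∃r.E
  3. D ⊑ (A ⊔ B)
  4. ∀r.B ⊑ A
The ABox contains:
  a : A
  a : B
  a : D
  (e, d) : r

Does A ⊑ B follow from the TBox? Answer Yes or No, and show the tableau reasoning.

1. A ⊑ B  ⇔  (A ⊓ ¬B) unsat w.r.t. T
   open: L(x₀) ⊇ {A, ¬B, ¬C, ¬D}
2. Hence A ⊑ B: not entailed.

No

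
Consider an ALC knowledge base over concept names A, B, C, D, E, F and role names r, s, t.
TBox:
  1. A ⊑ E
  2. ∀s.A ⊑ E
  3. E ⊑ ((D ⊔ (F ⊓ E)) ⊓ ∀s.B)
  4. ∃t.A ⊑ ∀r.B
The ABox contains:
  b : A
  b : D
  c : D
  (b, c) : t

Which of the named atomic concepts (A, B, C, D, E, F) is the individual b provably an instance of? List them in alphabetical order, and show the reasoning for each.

1. b : A?  L(b) = {A, D} ∪ {¬A}
   clash {A, ¬A} at b — b ∈ A
2. b : B?  L(b) = {A, D} ∪ {¬B}
   apply at b: A⊑E
   open: L(b) ⊇ {A, D, E, ¬B, ∀s.B, …} — b ∉ B possible
3. b : C?  L(b) = {A, D} ∪ {¬C}
   apply at b: A⊑E
   open: L(b) ⊇ {A, D, E, ¬C, ∀s.B, …} — b ∉ C possible
4. b : D?  L(b) = {A, D} ∪ {¬D}
   clash {D, ¬D} at b — b ∈ D
5. b : E?  L(b) = {A, D} ∪ {¬E}
   clash {E, ¬E} at b — b ∈ E
6. b : F?  L(b) = {A, D} ∪ {¬F}
   apply at b: A⊑E
   open: L(b) ⊇ {A, D, E, ¬F, ∀s.B, …} — b ∉ F possible
7. Entailed for b: {A, D, E}

{A, D, E}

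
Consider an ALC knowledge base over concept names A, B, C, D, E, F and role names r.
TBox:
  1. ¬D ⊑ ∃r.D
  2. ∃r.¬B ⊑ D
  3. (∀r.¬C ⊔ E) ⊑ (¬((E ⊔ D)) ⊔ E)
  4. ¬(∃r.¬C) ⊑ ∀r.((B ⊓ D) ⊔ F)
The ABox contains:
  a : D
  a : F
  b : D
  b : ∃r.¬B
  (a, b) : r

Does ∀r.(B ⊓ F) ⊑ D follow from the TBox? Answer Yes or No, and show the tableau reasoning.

No

1. ∀r.(B ⊓ F) ⊑ D  ⇔  (∀r.(B ⊓ F) ⊓ ¬D) unsat w.r.t. T
   apply at x₀: ¬D⊑∃r.D
   open: L(x₀) ⊇ {¬D, ¬E, ∀r.(B ⊓ F), ∀r.B, ∃r.C, …} (+ ∃-successors)
2. Hence ∀r.(B ⊓ F) ⊑ D: not entailed.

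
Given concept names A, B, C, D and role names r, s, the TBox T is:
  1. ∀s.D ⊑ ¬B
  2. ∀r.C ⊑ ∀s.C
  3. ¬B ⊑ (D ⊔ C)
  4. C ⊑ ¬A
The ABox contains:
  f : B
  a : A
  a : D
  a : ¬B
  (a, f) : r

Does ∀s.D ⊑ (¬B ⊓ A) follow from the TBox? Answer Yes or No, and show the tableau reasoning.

1. ∀s.D ⊑ (¬B ⊓ A)  ⇔  (∀s.D ⊓ (B ⊔ ¬A)) unsat w.r.t. T
   apply at x₀: ∀s.D⊑¬B
   open: L(x₀) ⊇ {D, ¬A, ¬B, ∀s.D, ∃r.¬C} (+ ∃-successors)
2. Hence ∀s.D ⊑ (¬B ⊓ A): not entailed.

No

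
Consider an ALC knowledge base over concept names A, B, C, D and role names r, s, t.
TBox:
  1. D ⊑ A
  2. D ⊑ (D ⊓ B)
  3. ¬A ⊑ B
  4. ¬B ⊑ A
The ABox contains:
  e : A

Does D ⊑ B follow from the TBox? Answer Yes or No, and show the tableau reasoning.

1. D ⊑ B  ⇔  (D ⊓ ¬B) unsat w.r.t. T
   all branches close; clash {B, ¬B} at x₀
2. Hence D ⊑ B: entailed.

Yes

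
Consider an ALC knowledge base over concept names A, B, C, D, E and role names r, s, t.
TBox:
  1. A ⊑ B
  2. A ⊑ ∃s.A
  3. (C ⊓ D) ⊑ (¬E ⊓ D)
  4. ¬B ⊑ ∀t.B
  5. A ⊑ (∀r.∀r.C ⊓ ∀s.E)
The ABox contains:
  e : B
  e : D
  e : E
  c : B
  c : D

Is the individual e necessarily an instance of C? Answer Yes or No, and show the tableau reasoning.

1. e : C?  L(e) = {B, D, E} ∪ {¬C}
   open: L(e) ⊇ {B, D, E, ¬A, ¬C} — e ∉ C possible
2. Hence e : C: not entailed.

No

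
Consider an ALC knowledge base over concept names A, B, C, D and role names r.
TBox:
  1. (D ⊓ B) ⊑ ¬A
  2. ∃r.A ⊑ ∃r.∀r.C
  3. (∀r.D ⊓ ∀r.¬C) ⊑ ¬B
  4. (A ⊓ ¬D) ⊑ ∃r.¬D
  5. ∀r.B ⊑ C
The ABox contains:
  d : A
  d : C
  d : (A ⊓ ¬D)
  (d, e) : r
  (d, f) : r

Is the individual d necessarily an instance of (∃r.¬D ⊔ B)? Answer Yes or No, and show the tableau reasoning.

1. d : (∃r.¬D ⊔ B)?  L(d) = {A, C, (A ⊓ ¬D)} ∪ {(∀r.D ⊓ ¬B)}
   clash {A, ¬A} at d — d ∈ (∃r.¬D ⊔ B)
2. Hence d : (∃r.¬D ⊔ B): entailed.

Yes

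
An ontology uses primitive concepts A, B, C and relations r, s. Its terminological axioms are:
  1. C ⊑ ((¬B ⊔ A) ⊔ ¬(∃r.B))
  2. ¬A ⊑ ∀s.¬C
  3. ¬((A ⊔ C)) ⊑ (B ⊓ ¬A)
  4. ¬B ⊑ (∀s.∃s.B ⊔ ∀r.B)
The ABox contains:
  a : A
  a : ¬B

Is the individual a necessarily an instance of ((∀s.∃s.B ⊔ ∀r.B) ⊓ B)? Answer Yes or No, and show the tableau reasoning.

No

1. a : ((∀s.∃s.B ⊔ ∀r.B) ⊓ B)?  L(a) = {A, ¬B} ∪ {((∃s.∀s.¬B ⊓ ∃r.¬B) ⊔ ¬B)}
   apply at a: ¬B⊑(∀s.∃s.B ⊔ ∀r.B)
   open: L(a) ⊇ {A, ¬B, ¬C, ∀s.∃s.B} — a ∉ ((∀s.∃s.B ⊔ ∀r.B) ⊓ B) possible
2. Hence a : ((∀s.∃s.B ⊔ ∀r.B) ⊓ B): not entailed.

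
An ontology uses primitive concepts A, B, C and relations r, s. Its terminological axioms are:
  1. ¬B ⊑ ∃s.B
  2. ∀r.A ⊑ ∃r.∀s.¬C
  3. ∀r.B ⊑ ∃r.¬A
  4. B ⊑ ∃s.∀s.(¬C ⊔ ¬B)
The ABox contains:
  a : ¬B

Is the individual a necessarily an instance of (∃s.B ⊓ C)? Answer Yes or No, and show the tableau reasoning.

No

1. a : (∃s.B ⊓ C)?  L(a) = {¬B} ∪ {(∀s.¬B ⊔ ¬C)}
   apply at a: ¬B⊑∃s.B
   open: L(a) ⊇ {¬B, ¬C, ∃r.¬A, ∃r.¬B, ∃s.B} (+ ∃-successors) — a ∉ (∃s.B ⊓ C) possible
2. Hence a : (∃s.B ⊓ C): not entailed.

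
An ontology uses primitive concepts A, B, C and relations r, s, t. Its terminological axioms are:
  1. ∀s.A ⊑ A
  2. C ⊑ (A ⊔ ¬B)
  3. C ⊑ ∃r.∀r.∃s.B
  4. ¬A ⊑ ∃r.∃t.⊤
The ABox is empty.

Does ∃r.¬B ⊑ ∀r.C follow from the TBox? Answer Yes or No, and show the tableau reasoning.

No

1. ∃r.¬B ⊑ ∀r.C  ⇔  (∃r.¬B ⊓ ∃r.¬C) unsat w.r.t. T
   open: L(x₀) ⊇ {A, ¬C, ∃r.¬B, ∃r.¬C} (+ ∃-successors)
2. Hence ∃r.¬B ⊑ ∀r.C: not entailed.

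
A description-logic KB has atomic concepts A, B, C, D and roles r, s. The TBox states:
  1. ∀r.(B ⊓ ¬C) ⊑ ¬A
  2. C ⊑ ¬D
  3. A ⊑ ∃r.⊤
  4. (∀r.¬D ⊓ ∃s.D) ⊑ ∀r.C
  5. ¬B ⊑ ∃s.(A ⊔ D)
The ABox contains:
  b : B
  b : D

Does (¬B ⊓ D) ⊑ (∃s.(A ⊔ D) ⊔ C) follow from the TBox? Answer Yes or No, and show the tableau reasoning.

Yes

1. (¬B ⊓ D) ⊑ (∃s.(A ⊔ D) ⊔ C)  ⇔  ((¬B ⊓ D) ⊓ (∀s.(¬A ⊓ ¬D) ⊓ ¬C)) unsat w.r.t. T
   all branches close; clash {D, ¬D} at an ∃-successor
2. Hence (¬B ⊓ D) ⊑ (∃s.(A ⊔ D) ⊔ C): entailed.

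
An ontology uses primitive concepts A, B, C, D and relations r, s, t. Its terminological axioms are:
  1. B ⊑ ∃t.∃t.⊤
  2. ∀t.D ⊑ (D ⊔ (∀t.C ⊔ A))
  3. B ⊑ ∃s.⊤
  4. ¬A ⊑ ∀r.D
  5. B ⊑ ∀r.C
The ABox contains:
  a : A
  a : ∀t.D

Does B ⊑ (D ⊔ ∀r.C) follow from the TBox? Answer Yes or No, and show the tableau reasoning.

1. B ⊑ (D ⊔ ∀r.C)  ⇔  (B ⊓ (¬D ⊓ ∃r.¬C)) unsat w.r.t. T
   all branches close; clash {C, ¬C} at an ∃-successor
2. Hence B ⊑ (D ⊔ ∀r.C): entailed.

Yes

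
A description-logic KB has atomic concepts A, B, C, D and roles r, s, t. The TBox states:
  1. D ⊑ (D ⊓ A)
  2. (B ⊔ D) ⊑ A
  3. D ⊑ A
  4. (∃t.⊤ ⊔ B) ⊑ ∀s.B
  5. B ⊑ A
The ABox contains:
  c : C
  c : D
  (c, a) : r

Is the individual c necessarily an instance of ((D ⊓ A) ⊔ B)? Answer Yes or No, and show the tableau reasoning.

Yes

1. c : ((D ⊓ A) ⊔ B)?  L(c) = {C, D} ∪ {((¬D ⊔ ¬A) ⊓ ¬B)}
   clash {A, ¬A} at c — c ∈ ((D ⊓ A) ⊔ B)
2. Hence c : ((D ⊓ A) ⊔ B): entailed.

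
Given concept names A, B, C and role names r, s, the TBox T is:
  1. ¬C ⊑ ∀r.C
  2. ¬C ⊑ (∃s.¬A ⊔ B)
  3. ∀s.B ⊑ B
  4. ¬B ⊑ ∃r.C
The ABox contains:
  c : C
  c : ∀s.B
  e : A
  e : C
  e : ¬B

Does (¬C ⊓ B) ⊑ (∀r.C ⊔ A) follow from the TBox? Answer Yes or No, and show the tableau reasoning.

1. (¬C ⊓ B) ⊑ (∀r.C ⊔ A)  ⇔  ((¬C ⊓ B) ⊓ (∃r.¬C ⊓ ¬A)) unsat w.r.t. T
   all branches close; clash {C, ¬C} at an ∃-successor
2. Hence (¬C ⊓ B) ⊑ (∀r.C ⊔ A): entailed.

Yes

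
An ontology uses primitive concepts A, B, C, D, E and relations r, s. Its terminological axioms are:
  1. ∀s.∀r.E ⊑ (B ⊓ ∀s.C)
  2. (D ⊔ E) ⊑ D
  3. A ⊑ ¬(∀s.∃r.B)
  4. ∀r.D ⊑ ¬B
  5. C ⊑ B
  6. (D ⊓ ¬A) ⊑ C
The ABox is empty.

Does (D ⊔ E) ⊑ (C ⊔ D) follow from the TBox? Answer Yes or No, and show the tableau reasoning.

1. (D ⊔ E) ⊑ (C ⊔ D)  ⇔  ((D ⊔ E) ⊓ (¬C ⊓ ¬D)) unsat w.r.t. T
   all branches close; clash {D, ¬D} at x₀
2. Hence (D ⊔ E) ⊑ (C ⊔ D): entailed.

Yes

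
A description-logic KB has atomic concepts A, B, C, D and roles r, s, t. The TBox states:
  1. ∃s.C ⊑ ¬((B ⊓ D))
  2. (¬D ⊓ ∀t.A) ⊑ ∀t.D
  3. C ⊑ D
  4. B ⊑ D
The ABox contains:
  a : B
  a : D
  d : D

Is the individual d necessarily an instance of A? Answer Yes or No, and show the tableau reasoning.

No

1. d : A?  L(d) = {D} ∪ {¬A}
   open: L(d) ⊇ {D, ¬A, ∀s.¬C} — d ∉ A possible
2. Hence d : A: not entailed.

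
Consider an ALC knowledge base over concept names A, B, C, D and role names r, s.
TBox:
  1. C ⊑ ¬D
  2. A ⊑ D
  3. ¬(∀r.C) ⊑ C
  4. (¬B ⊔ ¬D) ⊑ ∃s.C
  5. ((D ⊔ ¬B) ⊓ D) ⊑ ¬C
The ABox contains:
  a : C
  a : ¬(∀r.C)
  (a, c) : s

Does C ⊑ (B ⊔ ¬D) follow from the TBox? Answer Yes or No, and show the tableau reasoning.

Yes

1. C ⊑ (B ⊔ ¬D)  ⇔  (C ⊓ (¬B ⊓ D)) unsat w.r.t. T
   all branches close; clash {D, ¬D} at x₀
2. Hence C ⊑ (B ⊔ ¬D): entailed.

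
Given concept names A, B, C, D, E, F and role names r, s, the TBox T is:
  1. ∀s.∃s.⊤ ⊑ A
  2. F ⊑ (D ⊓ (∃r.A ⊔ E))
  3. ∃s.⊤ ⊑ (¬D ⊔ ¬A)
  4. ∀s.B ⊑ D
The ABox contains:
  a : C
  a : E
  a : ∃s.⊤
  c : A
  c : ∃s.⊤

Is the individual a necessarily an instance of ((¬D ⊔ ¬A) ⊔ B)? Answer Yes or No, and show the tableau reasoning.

1. a : ((¬D ⊔ ¬A) ⊔ B)?  L(a) = {C, E, ∃s.⊤} ∪ {((D ⊓ A) ⊓ ¬B)}
   clash {A, ¬A} at a — a ∈ ((¬D ⊔ ¬A) ⊔ B)
2. Hence a : ((¬D ⊔ ¬A) ⊔ B): entailed.

Yes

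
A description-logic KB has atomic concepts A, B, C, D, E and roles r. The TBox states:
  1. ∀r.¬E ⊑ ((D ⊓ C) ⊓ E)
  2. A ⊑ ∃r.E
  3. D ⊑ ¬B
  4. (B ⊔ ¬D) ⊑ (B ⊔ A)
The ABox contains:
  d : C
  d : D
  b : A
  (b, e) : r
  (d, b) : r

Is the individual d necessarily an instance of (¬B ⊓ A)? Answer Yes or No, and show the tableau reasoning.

1. d : (¬B ⊓ A)?  L(d) = {C, D} ∪ {(B ⊔ ¬A)}
   apply at d: D⊑¬B
   open: L(d) ⊇ {C, D, ¬A, ¬B, ∃r.E} (+ ∃-successors) — d ∉ (¬B ⊓ A) possible
2. Hence d : (¬B ⊓ A): not entailed.

No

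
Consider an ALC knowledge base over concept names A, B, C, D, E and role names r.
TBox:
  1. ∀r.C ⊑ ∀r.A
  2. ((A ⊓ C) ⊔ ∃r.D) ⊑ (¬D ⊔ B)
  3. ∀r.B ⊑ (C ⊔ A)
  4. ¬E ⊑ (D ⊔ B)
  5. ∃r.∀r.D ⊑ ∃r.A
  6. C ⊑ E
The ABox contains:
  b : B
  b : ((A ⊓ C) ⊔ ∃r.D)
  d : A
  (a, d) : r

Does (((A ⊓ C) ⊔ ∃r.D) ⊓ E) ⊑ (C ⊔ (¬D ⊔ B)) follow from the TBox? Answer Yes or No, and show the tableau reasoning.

Yes

1. (((A ⊓ C) ⊔ ∃r.D) ⊓ E) ⊑ (C ⊔ (¬D ⊔ B))  ⇔  ((((A ⊓ C) ⊔ ∃r.D) ⊓ E) ⊓ (¬C ⊓ (D ⊓ ¬B))) unsat w.r.t. T
   all branches close; clash {B, ¬B} at x₀
2. Hence (((A ⊓ C) ⊔ ∃r.D) ⊓ E) ⊑ (C ⊔ (¬D ⊔ B)): entailed.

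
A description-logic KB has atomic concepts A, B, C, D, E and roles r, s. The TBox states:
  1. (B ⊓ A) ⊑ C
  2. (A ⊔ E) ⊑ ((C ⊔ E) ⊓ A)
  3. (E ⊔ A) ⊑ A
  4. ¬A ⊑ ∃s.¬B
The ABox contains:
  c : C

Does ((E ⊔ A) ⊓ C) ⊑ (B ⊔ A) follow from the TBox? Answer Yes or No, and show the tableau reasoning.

1. ((E ⊔ A) ⊓ C) ⊑ (B ⊔ A)  ⇔  (((E ⊔ A) ⊓ C) ⊓ (¬B ⊓ ¬A)) unsat w.r.t. T
   all branches close; clash {A, ¬A} at x₀
2. Hence ((E ⊔ A) ⊓ C) ⊑ (B ⊔ A): entailed.

Yes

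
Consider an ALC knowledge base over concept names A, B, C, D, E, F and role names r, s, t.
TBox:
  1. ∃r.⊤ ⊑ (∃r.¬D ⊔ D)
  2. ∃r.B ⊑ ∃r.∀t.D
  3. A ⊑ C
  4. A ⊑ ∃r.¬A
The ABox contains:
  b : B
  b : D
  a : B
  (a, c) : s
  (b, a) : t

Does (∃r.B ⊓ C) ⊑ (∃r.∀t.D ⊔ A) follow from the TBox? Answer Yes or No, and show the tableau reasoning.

Yes

1. (∃r.B ⊓ C) ⊑ (∃r.∀t.D ⊔ A)  ⇔  ((∃r.B ⊓ C) ⊓ (∀r.∃t.¬D ⊓ ¬A)) unsat w.r.t. T
   all branches close; clash {D, ¬D} at an ∃-successor
2. Hence (∃r.B ⊓ C) ⊑ (∃r.∀t.D ⊔ A): entailed.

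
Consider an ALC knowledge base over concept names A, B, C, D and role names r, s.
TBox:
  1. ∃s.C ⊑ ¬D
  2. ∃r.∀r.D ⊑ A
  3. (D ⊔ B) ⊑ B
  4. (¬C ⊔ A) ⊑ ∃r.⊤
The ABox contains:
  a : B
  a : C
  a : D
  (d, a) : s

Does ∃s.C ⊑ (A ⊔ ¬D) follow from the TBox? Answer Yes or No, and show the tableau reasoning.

1. ∃s.C ⊑ (A ⊔ ¬D)  ⇔  (∃s.C ⊓ (¬A ⊓ D)) unsat w.r.t. T
   all branches close; clash {D, ¬D} at x₀
2. Hence ∃s.C ⊑ (A ⊔ ¬D): entailed.

Yes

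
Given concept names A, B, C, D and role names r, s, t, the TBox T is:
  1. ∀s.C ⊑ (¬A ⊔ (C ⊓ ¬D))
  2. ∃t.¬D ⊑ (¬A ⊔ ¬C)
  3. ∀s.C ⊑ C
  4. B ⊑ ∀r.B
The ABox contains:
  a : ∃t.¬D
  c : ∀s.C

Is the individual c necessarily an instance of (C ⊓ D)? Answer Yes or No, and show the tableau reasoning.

1. c : (C ⊓ D)?  L(c) = {∀s.C} ∪ {(¬C ⊔ ¬D)}
   apply at c: ∀s.C⊑(¬A ⊔ (C ⊓ ¬D)); ∀s.C⊑C
   open: L(c) ⊇ {C, ¬A, ¬B, ¬D, ∀s.C, …} — c ∉ (C ⊓ D) possible
2. Hence c : (C ⊓ D): not entailed.

No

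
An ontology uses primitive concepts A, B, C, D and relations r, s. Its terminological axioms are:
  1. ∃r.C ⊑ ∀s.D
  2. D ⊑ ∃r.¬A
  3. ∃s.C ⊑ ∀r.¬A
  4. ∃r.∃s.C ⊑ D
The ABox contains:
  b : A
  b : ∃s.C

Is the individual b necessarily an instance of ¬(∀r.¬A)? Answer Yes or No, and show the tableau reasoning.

1. b : ¬(∀r.¬A)?  L(b) = {A, ∃s.C} ∪ {∀r.¬A}
   open: L(b) ⊇ {A, ¬D, ∀r.¬A, ∀r.¬C, ∀r.∀s.¬C, …} (+ ∃-successors) — b ∉ ¬(∀r.¬A) possible
2. Hence b : ¬(∀r.¬A): not entailed.

No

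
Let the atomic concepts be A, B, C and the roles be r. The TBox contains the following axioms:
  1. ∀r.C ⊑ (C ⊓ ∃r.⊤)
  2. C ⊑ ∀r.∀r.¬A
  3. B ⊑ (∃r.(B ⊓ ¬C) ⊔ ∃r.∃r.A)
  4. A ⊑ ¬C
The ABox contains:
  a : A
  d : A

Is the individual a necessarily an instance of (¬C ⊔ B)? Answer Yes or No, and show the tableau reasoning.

1. a : (¬C ⊔ B)?  L(a) = {A} ∪ {(C ⊓ ¬B)}
   clash {C, ¬C} at a — a ∈ (¬C ⊔ B)
2. Hence a : (¬C ⊔ B): entailed.

Yes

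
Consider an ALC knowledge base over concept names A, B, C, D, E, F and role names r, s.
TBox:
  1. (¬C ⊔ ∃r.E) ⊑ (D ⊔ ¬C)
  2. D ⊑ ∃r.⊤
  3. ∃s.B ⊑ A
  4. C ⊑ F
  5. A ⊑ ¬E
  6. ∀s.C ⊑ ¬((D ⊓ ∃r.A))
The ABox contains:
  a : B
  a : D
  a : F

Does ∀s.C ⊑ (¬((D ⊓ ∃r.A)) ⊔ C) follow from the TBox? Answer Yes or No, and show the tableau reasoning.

1. ∀s.C ⊑ (¬((D ⊓ ∃r.A)) ⊔ C)  ⇔  (∀s.C ⊓ ((D ⊓ ∃r.A) ⊓ ¬C)) unsat w.r.t. T
   all branches close; clash {A, ¬A} at an ∃-successor
2. Hence ∀s.C ⊑ (¬((D ⊓ ∃r.A)) ⊔ C): entailed.

Yes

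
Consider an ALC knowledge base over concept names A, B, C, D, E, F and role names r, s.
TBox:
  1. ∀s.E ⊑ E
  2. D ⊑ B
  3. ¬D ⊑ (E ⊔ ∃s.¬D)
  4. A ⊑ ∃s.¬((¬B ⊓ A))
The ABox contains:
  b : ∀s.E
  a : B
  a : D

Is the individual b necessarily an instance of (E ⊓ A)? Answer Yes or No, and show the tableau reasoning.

1. b : (E ⊓ A)?  L(b) = {∀s.E} ∪ {(¬E ⊔ ¬A)}
   apply at b: ∀s.E⊑E
   open: L(b) ⊇ {E, ¬A, ¬D, ∀s.E} — b ∉ (E ⊓ A) possible
2. Hence b : (E ⊓ A): not entailed.

No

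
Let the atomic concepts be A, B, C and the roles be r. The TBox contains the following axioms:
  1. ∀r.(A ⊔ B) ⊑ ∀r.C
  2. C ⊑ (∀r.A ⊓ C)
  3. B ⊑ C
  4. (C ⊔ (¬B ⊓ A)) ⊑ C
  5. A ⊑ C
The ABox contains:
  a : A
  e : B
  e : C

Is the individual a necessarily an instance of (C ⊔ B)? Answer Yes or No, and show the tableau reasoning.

Yes

1. a : (C ⊔ B)?  L(a) = {A} ∪ {(¬C ⊓ ¬B)}
   clash {C, ¬C} at a — a ∈ (C ⊔ B)
2. Hence a : (C ⊔ B): entailed.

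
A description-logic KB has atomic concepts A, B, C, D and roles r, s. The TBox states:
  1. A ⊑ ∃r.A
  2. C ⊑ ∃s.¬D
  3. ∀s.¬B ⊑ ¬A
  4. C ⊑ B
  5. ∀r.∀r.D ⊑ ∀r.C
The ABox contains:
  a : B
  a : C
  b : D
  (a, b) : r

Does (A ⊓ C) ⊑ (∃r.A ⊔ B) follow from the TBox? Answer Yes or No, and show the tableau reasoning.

1. (A ⊓ C) ⊑ (∃r.A ⊔ B)  ⇔  ((A ⊓ C) ⊓ (∀r.¬A ⊓ ¬B)) unsat w.r.t. T
   all branches close; clash {B, ¬B} at x₀
2. Hence (A ⊓ C) ⊑ (∃r.A ⊔ B): entailed.

Yes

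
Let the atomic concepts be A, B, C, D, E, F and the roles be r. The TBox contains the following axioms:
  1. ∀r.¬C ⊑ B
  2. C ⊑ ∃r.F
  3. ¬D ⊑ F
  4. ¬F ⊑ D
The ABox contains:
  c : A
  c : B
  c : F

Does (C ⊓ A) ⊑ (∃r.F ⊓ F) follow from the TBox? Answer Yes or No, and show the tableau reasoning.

1. (C ⊓ A) ⊑ (∃r.F ⊓ F)  ⇔  ((C ⊓ A) ⊓ (∀r.¬F ⊔ ¬F)) unsat w.r.t. T
   apply at x₀: C⊑∃r.F
   open: L(x₀) ⊇ {A, C, D, ¬F, ∃r.C, …} (+ ∃-successors)
2. Hence (C ⊓ A) ⊑ (∃r.F ⊓ F): not entailed.

No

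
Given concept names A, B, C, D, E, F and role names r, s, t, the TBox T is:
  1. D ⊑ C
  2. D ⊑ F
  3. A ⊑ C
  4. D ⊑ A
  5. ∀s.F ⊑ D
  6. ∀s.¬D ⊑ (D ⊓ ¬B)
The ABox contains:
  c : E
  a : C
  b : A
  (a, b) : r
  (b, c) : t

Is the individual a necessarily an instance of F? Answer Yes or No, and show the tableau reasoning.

No

1. a : F?  L(a) = {C} ∪ {¬F}
   open: L(a) ⊇ {C, ¬D, ¬F, ∃s.D, ∃s.¬F} (+ ∃-successors) — a ∉ F possible
2. Hence a : F: not entailed.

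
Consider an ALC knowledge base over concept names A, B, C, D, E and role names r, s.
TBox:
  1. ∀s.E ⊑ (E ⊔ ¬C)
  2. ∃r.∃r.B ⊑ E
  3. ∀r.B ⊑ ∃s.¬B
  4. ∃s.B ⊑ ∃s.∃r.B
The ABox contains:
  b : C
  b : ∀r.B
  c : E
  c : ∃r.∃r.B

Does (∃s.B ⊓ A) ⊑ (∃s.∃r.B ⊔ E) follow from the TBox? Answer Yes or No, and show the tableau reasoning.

1. (∃s.B ⊓ A) ⊑ (∃s.∃r.B ⊔ E)  ⇔  ((∃s.B ⊓ A) ⊓ (∀s.∀r.¬B ⊓ ¬E)) unsat w.r.t. T
   all branches close; clash {E, ¬E} at x₀
2. Hence (∃s.B ⊓ A) ⊑ (∃s.∃r.B ⊔ E): entailed.

Yes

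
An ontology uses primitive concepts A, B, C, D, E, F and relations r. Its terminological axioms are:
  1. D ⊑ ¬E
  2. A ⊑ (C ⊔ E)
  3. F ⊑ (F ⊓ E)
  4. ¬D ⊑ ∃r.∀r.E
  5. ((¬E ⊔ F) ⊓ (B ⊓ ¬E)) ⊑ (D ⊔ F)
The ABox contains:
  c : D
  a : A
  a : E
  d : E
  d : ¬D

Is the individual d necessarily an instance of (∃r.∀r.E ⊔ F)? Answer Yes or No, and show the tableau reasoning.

Yes

1. d : (∃r.∀r.E ⊔ F)?  L(d) = {E, ¬D} ∪ {(∀r.∃r.¬E ⊓ ¬F)}
   clash {F, ¬F} at d — d ∈ (∃r.∀r.E ⊔ F)
2. Hence d : (∃r.∀r.E ⊔ F): entailed.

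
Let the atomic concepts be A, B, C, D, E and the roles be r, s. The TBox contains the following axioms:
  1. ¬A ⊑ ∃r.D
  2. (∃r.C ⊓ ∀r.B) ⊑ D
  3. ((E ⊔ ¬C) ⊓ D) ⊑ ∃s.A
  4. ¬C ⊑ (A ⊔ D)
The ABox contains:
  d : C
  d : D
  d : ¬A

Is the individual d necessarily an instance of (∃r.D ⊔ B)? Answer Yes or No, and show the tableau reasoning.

1. d : (∃r.D ⊔ B)?  L(d) = {C, D, ¬A} ∪ {(∀r.¬D ⊓ ¬B)}
   clash {D, ¬D} at an ∃-successor — d ∈ (∃r.D ⊔ B)
2. Hence d : (∃r.D ⊔ B): entailed.

Yes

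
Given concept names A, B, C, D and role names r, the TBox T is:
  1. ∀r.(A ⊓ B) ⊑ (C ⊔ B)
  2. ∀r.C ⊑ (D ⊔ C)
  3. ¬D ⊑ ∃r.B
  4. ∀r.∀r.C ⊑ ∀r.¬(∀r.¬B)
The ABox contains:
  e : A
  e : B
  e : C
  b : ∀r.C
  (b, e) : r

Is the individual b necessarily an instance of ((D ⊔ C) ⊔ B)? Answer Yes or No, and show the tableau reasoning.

Yes

1. b : ((D ⊔ C) ⊔ B)?  L(b) = {∀r.C} ∪ {((¬D ⊓ ¬C) ⊓ ¬B)}
   clash {C, ¬C} at b — b ∈ ((D ⊔ C) ⊔ B)
2. Hence b : ((D ⊔ C) ⊔ B): entailed.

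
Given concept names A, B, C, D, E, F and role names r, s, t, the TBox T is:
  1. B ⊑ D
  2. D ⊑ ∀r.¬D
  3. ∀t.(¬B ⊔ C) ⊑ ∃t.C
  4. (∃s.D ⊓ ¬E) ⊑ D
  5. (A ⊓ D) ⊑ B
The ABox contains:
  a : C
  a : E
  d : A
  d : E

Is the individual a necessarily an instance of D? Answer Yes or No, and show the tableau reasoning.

1. a : D?  L(a) = {C, E} ∪ {¬D}
   open: L(a) ⊇ {C, E, ¬B, ¬D, ∃t.(B ⊓ ¬C)} (+ ∃-successors) — a ∉ D possible
2. Hence a : D: not entailed.

No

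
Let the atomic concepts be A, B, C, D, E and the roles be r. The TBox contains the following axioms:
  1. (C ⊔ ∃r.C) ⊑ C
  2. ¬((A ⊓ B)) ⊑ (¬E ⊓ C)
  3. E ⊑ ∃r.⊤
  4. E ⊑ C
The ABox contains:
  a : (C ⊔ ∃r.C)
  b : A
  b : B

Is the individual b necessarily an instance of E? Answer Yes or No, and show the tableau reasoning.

No

1. b : E?  L(b) = {A, B} ∪ {¬E}
   open: L(b) ⊇ {A, B, ¬C, ¬E, ∀r.¬C} — b ∉ E possible
2. Hence b : E: not entailed.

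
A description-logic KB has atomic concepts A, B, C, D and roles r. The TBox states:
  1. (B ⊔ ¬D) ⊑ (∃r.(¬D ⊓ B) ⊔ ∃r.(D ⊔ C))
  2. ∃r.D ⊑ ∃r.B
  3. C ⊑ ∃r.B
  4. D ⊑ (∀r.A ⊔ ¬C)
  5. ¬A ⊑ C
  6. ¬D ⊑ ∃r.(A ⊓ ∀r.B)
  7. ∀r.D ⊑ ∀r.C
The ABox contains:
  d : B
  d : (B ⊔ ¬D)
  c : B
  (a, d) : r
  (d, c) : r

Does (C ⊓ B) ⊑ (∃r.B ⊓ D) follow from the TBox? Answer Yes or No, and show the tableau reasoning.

1. (C ⊓ B) ⊑ (∃r.B ⊓ D)  ⇔  ((C ⊓ B) ⊓ (∀r.¬B ⊔ ¬D)) unsat w.r.t. T
   apply at x₀: C⊑∃r.B
   open: L(x₀) ⊇ {B, C, ¬D, ∃r.(A ⊓ ∀r.B), ∃r.(¬D ⊓ B), …} (+ ∃-successors)
2. Hence (C ⊓ B) ⊑ (∃r.B ⊓ D): not entailed.

No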